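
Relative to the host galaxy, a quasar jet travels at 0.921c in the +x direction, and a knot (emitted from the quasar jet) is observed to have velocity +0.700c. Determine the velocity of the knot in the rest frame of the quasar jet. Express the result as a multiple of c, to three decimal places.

Invert the composition law: u' = (u − v)/(1 − uv/c²).
u' = (0.700 − 0.921) / (1 − (0.700)(0.921)) = -0.2210/0.3553 = -0.6220.

-0.622c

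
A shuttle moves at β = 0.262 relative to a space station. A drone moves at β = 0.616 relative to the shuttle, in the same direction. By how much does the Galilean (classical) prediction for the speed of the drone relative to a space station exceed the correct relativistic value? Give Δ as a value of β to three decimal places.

Δ = 0.122

Galilean: u_cl = 0.616 + 0.262 = 0.8780.
Relativistic: u_rel = (0.616 + 0.262) / (1 + 0.616·0.262) = 0.8780/1.1614 = 0.7560.
Δ = 0.8780 − 0.7560 = 0.1220.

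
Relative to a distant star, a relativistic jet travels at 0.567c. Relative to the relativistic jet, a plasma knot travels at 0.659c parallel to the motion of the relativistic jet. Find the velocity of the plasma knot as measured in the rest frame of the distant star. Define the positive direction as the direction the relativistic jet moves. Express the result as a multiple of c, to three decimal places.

With v = 0.567 and u' = 0.659 (in units of c),
u = (u' + v)/(1 + u'v/c²):
u = (0.659 + 0.567) / (1 + 0.659·0.567) = 1.2260/1.3737 = 0.8925

0.893c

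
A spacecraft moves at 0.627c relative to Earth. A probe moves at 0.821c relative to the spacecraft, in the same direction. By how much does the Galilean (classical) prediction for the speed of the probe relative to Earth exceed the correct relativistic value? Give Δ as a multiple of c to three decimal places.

Galilean: u_cl = 0.821 + 0.627 = 1.4480.
Relativistic: u_rel = (0.821 + 0.627) / (1 + 0.821·0.627) = 1.4480/1.5148 = 0.9559.
Δ = 1.4480 − 0.9559 = 0.4921.
(The classical prediction exceeds c; the relativistic result does not.)

Δ = 0.492c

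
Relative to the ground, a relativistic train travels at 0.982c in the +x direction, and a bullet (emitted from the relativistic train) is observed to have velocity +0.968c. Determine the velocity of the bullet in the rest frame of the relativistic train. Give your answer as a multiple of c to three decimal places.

-0.283c

Invert the composition law: u' = (u − v)/(1 − uv/c²).
u' = (0.968 − 0.982) / (1 − (0.968)(0.982)) = -0.0140/0.0494 = -0.2833.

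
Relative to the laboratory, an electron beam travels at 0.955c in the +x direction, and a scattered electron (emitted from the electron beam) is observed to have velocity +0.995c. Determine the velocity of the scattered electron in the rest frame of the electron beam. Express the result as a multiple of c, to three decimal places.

+0.804c

Invert the composition law: u' = (u − v)/(1 − uv/c²).
u' = (0.995 − 0.955) / (1 − (0.995)(0.955)) = 0.0400/0.0498 = 0.8036.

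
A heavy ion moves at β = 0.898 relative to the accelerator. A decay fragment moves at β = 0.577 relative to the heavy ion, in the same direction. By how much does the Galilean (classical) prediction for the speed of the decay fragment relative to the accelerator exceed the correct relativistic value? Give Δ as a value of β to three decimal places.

Galilean: u_cl = 0.577 + 0.898 = 1.4750.
Relativistic: u_rel = (0.577 + 0.898) / (1 + 0.577·0.898) = 1.4750/1.5181 = 0.9716.
Δ = 1.4750 − 0.9716 = 0.5034.
(The classical prediction exceeds c; the relativistic result does not.)

Δ = 0.503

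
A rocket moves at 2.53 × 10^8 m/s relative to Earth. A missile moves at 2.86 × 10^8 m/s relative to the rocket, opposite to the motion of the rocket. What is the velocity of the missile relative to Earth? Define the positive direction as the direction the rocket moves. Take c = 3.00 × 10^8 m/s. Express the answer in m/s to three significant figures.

In units of c (dividing by 3.00 × 10^8 m/s): v = 0.843, u' = -0.953.
u = (u' + v)/(1 + u'v/c²):
u = (-0.953 + 0.843) / (1 + (-0.953)·0.843) = -0.1100/0.1960 = -0.5612
Converting back: u = -0.5612 × 3.00 × 10^8 m/s.

-1.68 × 10^8 m/s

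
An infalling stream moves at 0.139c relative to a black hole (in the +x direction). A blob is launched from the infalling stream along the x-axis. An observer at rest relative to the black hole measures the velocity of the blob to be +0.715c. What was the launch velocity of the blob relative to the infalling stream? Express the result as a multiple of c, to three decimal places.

+0.640c

Invert the composition law: u' = (u − v)/(1 − uv/c²).
u' = (0.715 − 0.139) / (1 − (0.715)(0.139)) = 0.5760/0.9006 = 0.6396.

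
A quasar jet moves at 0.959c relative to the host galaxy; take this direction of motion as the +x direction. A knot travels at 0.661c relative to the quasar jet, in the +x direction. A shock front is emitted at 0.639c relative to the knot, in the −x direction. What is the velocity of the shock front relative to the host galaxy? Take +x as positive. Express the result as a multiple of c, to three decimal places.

+0.962c

Apply u = (u' + v)/(1 + u'v/c²) successively, working outward toward the host galaxy.
Start: velocity of the quasar jet relative to the host galaxy = 0.9590c.
Compose with the knot (u' = 0.661 in the quasar jet frame): u_1 = (0.661 + 0.959) / (1 + 0.661·0.959) = 1.6200/1.6339 = 0.9915.
Compose with the shock front (u' = -0.639 in the knot frame): u_2 = (-0.639 + 0.991) / (1 + (-0.639)·0.991) = 0.3525/0.3664 = 0.9620.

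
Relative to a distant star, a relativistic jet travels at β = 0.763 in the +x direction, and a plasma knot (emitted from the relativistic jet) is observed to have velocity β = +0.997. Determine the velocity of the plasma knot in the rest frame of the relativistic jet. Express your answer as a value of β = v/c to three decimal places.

Invert the composition law: u' = (u − v)/(1 − uv/c²).
u' = (0.997 − 0.763) / (1 − (0.997)(0.763)) = 0.2340/0.2393 = 0.9779.

β = +0.978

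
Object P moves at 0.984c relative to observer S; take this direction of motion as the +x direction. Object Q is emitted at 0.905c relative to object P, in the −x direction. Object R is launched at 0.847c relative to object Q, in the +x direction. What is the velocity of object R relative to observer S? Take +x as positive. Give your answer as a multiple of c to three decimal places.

Apply u = (u' + v)/(1 + u'v/c²) successively, working outward toward observer S.
Start: velocity of object P relative to observer S = 0.9840c.
Compose with object Q (u' = -0.905 in object P frame): u_1 = (-0.905 + 0.984) / (1 + (-0.905)·0.984) = 0.0790/0.1095 = 0.7216.
Compose with object R (u' = 0.847 in object Q frame): u_2 = (0.847 + 0.722) / (1 + 0.847·0.722) = 1.5686/1.6112 = 0.9736.

+0.974c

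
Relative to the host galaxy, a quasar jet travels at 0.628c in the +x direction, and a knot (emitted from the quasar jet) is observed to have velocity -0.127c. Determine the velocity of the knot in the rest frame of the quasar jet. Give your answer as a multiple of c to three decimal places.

Invert the composition law: u' = (u − v)/(1 − uv/c²).
u' = (-0.127 − 0.628) / (1 − (-0.127)(0.628)) = -0.7550/1.0798 = -0.6992.

-0.699c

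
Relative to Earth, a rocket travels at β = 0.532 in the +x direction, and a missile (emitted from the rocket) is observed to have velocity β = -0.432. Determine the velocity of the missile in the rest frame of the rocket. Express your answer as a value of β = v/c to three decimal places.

β = -0.784

Invert the composition law: u' = (u − v)/(1 − uv/c²).
u' = (-0.432 − 0.532) / (1 − (-0.432)(0.532)) = -0.9640/1.2298 = -0.7839.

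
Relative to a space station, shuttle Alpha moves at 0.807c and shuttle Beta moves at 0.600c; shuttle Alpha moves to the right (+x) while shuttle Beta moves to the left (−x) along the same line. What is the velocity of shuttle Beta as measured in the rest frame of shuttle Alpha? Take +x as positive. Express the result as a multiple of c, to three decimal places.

β_A = 0.807, β_B = -0.600.
Transform to A's frame with the inverse velocity-addition law: u' = (u − v)/(1 − uv/c²), taking u = β_B and v = β_A.
u' = (-0.600 − 0.807) / (1 − (0.807)(-0.600)) = -1.4070/1.4842 = -0.9480.

-0.948c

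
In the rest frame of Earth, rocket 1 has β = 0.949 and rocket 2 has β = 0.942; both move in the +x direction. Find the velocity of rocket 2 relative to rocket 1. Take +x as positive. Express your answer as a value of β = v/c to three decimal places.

β = -0.066

β_A = 0.949, β_B = 0.942.
Transform to A's frame with the inverse velocity-addition law: u' = (u − v)/(1 − uv/c²), taking u = β_B and v = β_A.
u' = (0.942 − 0.949) / (1 − (0.949)(0.942)) = -0.0070/0.1060 = -0.0660.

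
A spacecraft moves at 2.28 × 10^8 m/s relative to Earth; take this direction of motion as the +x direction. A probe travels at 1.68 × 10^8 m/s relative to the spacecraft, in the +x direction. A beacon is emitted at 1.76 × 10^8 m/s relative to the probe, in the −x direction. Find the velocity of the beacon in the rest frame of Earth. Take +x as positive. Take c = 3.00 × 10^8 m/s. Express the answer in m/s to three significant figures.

Apply u = (u' + v)/(1 + u'v/c²) successively, working outward toward Earth.
(Dividing each given speed by c = 3.00 × 10^8 m/s to work in units of c.)
Start: velocity of the spacecraft relative to Earth = 0.7600c.
Compose with the probe (u' = 0.560 in the spacecraft frame): u_1 = (0.560 + 0.760) / (1 + 0.560·0.760) = 1.3200/1.4256 = 0.9259.
Compose with the beacon (u' = -0.587 in the probe frame): u_2 = (-0.587 + 0.926) / (1 + (-0.587)·0.926) = 0.3393/0.4568 = 0.7427.
So u = 0.7427 × 3.00 × 10^8 m/s.

+2.23 × 10^8 m/s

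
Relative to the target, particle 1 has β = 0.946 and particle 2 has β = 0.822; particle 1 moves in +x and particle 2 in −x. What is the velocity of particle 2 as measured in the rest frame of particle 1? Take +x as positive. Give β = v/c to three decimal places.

β = -0.995

β_A = 0.946, β_B = -0.822.
Transform to A's frame with the inverse velocity-addition law: u' = (u − v)/(1 − uv/c²), taking u = β_B and v = β_A.
u' = (-0.822 − 0.946) / (1 − (0.946)(-0.822)) = -1.7680/1.7776 = -0.9946.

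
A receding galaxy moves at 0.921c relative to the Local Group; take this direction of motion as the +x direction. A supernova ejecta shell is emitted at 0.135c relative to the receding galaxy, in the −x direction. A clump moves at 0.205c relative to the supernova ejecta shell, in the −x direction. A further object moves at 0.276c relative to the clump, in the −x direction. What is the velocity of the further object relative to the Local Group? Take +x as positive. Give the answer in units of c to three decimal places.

Apply u = (u' + v)/(1 + u'v/c²) successively, working outward toward the Local Group.
Start: velocity of the receding galaxy relative to the Local Group = 0.9210c.
Compose with the supernova ejecta shell (u' = -0.135 in the receding galaxy frame): u_1 = (-0.135 + 0.921) / (1 + (-0.135)·0.921) = 0.7860/0.8757 = 0.8976.
Compose with the clump (u' = -0.205 in the supernova ejecta shell frame): u_2 = (-0.205 + 0.898) / (1 + (-0.205)·0.898) = 0.6926/0.8160 = 0.8488.
Compose with the further object (u' = -0.276 in the clump frame): u_3 = (-0.276 + 0.849) / (1 + (-0.276)·0.849) = 0.5728/0.7657 = 0.7480.

+0.748c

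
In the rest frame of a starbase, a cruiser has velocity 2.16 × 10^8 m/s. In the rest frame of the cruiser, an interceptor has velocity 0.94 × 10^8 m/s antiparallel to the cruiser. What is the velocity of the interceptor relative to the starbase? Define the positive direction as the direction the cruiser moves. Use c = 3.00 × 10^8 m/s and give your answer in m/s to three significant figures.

In units of c (dividing by 3.00 × 10^8 m/s): v = 0.720, u' = -0.313.
u = (u' + v)/(1 + u'v/c²):
u = (-0.313 + 0.720) / (1 + (-0.313)·0.720) = 0.4067/0.7744 = 0.5251
Converting back: u = 0.5251 × 3.00 × 10^8 m/s.

+1.58 × 10^8 m/s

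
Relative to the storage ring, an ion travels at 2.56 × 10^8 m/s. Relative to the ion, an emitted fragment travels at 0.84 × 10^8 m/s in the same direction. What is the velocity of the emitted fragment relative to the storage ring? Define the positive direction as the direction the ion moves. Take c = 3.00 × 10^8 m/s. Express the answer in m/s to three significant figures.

In units of c (dividing by 3.00 × 10^8 m/s): v = 0.853, u' = 0.280.
u = (u' + v)/(1 + u'v/c²):
u = (0.280 + 0.853) / (1 + 0.280·0.853) = 1.1333/1.2389 = 0.9148
(Galilean addition would give +1.133c, exceeding c.)
Converting back: u = 0.9148 × 3.00 × 10^8 m/s.

2.74 × 10^8 m/s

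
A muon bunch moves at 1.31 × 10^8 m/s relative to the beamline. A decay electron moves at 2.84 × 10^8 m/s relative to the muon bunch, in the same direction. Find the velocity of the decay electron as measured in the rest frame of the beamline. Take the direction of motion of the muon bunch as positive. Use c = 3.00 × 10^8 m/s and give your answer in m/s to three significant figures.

2.94 × 10^8 m/s

In units of c (dividing by 3.00 × 10^8 m/s): v = 0.437, u' = 0.947.
u = (u' + v)/(1 + u'v/c²):
u = (0.947 + 0.437) / (1 + 0.947·0.437) = 1.3833/1.4134 = 0.9787
Converting back: u = 0.9787 × 3.00 × 10^8 m/s.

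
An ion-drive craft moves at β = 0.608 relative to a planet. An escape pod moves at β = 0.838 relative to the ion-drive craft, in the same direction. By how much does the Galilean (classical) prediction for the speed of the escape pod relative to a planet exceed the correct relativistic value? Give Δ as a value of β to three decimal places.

Δ = 0.488

Galilean: u_cl = 0.838 + 0.608 = 1.4460.
Relativistic: u_rel = (0.838 + 0.608) / (1 + 0.838·0.608) = 1.4460/1.5095 = 0.9579.
Δ = 1.4460 − 0.9579 = 0.4881.
(The classical prediction exceeds c; the relativistic result does not.)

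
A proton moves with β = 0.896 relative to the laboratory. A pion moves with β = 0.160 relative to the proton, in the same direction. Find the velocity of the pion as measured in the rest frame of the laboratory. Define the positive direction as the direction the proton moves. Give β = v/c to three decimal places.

With v = 0.896 and u' = 0.160 (in units of c),
u = (u' + v)/(1 + u'v/c²):
u = (0.160 + 0.896) / (1 + 0.160·0.896) = 1.0560/1.1434 = 0.9236

β = 0.924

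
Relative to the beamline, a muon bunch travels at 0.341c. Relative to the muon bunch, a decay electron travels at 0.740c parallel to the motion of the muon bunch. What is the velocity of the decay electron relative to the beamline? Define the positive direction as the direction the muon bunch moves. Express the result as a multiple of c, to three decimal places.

With v = 0.341 and u' = 0.740 (in units of c),
u = (u' + v)/(1 + u'v/c²):
u = (0.740 + 0.341) / (1 + 0.740·0.341) = 1.0810/1.2523 = 0.8632

0.863c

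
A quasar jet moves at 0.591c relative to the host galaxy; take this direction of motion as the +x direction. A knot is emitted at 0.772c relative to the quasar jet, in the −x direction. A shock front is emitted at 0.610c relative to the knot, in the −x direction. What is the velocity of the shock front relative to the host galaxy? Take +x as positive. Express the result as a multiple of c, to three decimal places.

-0.784c

Apply u = (u' + v)/(1 + u'v/c²) successively, working outward toward the host galaxy.
Start: velocity of the quasar jet relative to the host galaxy = 0.5910c.
Compose with the knot (u' = -0.772 in the quasar jet frame): u_1 = (-0.772 + 0.591) / (1 + (-0.772)·0.591) = -0.1810/0.5437 = -0.3329.
Compose with the shock front (u' = -0.610 in the knot frame): u_2 = (-0.610 + (-0.333)) / (1 + (-0.610)·(-0.333)) = -0.9429/1.2031 = -0.7837.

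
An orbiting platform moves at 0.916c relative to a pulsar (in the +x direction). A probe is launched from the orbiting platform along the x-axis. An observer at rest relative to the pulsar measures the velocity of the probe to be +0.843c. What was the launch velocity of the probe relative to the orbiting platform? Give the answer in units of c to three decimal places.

Invert the composition law: u' = (u − v)/(1 − uv/c²).
u' = (0.843 − 0.916) / (1 − (0.843)(0.916)) = -0.0730/0.2278 = -0.3204.

-0.320c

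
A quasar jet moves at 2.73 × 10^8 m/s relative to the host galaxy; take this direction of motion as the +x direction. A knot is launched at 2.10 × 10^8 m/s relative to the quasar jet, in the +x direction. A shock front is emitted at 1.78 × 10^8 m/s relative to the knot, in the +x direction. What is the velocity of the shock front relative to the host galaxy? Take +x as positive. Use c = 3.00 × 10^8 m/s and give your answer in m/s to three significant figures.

2.99 × 10^8 m/s

Apply u = (u' + v)/(1 + u'v/c²) successively, working outward toward the host galaxy.
(Dividing each given speed by c = 3.00 × 10^8 m/s to work in units of c.)
Start: velocity of the quasar jet relative to the host galaxy = 0.9100c.
Compose with the knot (u' = 0.700 in the quasar jet frame): u_1 = (0.700 + 0.910) / (1 + 0.700·0.910) = 1.6100/1.6370 = 0.9835.
Compose with the shock front (u' = 0.593 in the knot frame): u_2 = (0.593 + 0.984) / (1 + 0.593·0.984) = 1.5768/1.5835 = 0.9958.
So u = 0.9958 × 3.00 × 10^8 m/s.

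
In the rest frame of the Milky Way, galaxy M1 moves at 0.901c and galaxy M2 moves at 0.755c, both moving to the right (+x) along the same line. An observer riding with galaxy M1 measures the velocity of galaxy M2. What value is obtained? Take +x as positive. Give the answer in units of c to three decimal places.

β_A = 0.901, β_B = 0.755.
Transform to A's frame with the inverse velocity-addition law: u' = (u − v)/(1 − uv/c²), taking u = β_B and v = β_A.
u' = (0.755 − 0.901) / (1 − (0.901)(0.755)) = -0.1460/0.3197 = -0.4566.

-0.457c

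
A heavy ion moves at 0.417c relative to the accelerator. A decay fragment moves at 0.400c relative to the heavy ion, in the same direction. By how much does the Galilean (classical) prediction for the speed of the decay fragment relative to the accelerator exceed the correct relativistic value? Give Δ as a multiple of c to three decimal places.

Δ = 0.117c

Galilean: u_cl = 0.400 + 0.417 = 0.8170.
Relativistic: u_rel = (0.400 + 0.417) / (1 + 0.400·0.417) = 0.8170/1.1668 = 0.7002.
Δ = 0.8170 − 0.7002 = 0.1168.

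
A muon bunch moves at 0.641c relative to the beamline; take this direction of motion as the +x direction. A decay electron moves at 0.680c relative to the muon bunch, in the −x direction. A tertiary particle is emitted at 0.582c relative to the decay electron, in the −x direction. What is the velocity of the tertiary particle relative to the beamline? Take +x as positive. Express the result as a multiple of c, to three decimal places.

Apply u = (u' + v)/(1 + u'v/c²) successively, working outward toward the beamline.
Start: velocity of the muon bunch relative to the beamline = 0.6410c.
Compose with the decay electron (u' = -0.680 in the muon bunch frame): u_1 = (-0.680 + 0.641) / (1 + (-0.680)·0.641) = -0.0390/0.5641 = -0.0691.
Compose with the tertiary particle (u' = -0.582 in the decay electron frame): u_2 = (-0.582 + (-0.069)) / (1 + (-0.582)·(-0.069)) = -0.6511/1.0402 = -0.6259.

-0.626c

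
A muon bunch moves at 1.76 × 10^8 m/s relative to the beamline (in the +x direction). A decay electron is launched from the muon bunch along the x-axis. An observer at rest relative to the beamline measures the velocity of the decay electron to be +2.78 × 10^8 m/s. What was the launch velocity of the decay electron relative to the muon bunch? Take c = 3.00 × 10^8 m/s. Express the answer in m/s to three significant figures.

+2.24 × 10^8 m/s

v = 0.587c, u = 0.927c.
Invert the composition law: u' = (u − v)/(1 − uv/c²).
u' = (0.927 − 0.587) / (1 − (0.927)(0.587)) = 0.3400/0.4564 = 0.7450.
u' = 0.7450 × 3.00 × 10^8 m/s.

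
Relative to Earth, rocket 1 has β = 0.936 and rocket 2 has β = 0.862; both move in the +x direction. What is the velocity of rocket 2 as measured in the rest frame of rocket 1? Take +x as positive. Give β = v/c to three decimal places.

β = -0.383

β_A = 0.936, β_B = 0.862.
Transform to A's frame with the inverse velocity-addition law: u' = (u − v)/(1 − uv/c²), taking u = β_B and v = β_A.
u' = (0.862 − 0.936) / (1 − (0.936)(0.862)) = -0.0740/0.1932 = -0.3831.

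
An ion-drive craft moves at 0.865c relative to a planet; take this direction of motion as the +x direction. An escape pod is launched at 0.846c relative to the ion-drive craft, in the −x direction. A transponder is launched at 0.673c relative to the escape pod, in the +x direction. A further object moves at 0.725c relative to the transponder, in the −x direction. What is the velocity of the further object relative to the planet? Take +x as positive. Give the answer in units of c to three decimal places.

-0.031c

Apply u = (u' + v)/(1 + u'v/c²) successively, working outward toward the planet.
Start: velocity of the ion-drive craft relative to the planet = 0.8650c.
Compose with the escape pod (u' = -0.846 in the ion-drive craft frame): u_1 = (-0.846 + 0.865) / (1 + (-0.846)·0.865) = 0.0190/0.2682 = 0.0708.
Compose with the transponder (u' = 0.673 in the escape pod frame): u_2 = (0.673 + 0.071) / (1 + 0.673·0.071) = 0.7438/1.0477 = 0.7100.
Compose with the further object (u' = -0.725 in the transponder frame): u_3 = (-0.725 + 0.710) / (1 + (-0.725)·0.710) = -0.0150/0.4853 = -0.0309.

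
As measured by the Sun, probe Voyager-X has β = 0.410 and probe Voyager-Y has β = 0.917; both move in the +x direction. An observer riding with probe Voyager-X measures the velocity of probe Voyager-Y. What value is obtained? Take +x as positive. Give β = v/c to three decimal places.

β_A = 0.410, β_B = 0.917.
Transform to A's frame with the inverse velocity-addition law: u' = (u − v)/(1 − uv/c²), taking u = β_B and v = β_A.
u' = (0.917 − 0.410) / (1 − (0.410)(0.917)) = 0.5070/0.6240 = 0.8125.

β = +0.812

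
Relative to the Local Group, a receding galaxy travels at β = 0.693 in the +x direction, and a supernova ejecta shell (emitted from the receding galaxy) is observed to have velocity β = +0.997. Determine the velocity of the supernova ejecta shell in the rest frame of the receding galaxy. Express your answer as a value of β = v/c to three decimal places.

Invert the composition law: u' = (u − v)/(1 − uv/c²).
u' = (0.997 − 0.693) / (1 − (0.997)(0.693)) = 0.3040/0.3091 = 0.9836.

β = +0.984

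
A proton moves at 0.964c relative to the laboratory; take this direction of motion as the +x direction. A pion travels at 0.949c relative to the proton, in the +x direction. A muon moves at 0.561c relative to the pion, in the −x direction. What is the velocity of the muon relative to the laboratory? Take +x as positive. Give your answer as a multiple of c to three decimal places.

Apply u = (u' + v)/(1 + u'v/c²) successively, working outward toward the laboratory.
Start: velocity of the proton relative to the laboratory = 0.9640c.
Compose with the pion (u' = 0.949 in the proton frame): u_1 = (0.949 + 0.964) / (1 + 0.949·0.964) = 1.9130/1.9148 = 0.9990.
Compose with the muon (u' = -0.561 in the pion frame): u_2 = (-0.561 + 0.999) / (1 + (-0.561)·0.999) = 0.4380/0.4395 = 0.9966.

+0.997c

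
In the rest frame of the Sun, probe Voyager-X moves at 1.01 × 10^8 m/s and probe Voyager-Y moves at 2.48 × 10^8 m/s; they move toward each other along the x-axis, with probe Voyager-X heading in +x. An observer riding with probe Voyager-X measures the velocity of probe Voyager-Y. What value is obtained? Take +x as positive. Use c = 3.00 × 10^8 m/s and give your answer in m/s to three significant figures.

β_A = 0.337, β_B = -0.827 (dividing each by c = 3.00 × 10^8 m/s).
Transform to A's frame with the inverse velocity-addition law: u' = (u − v)/(1 − uv/c²), taking u = β_B and v = β_A.
u' = (-0.827 − 0.337) / (1 − (0.337)(-0.827)) = -1.1633/1.2783 = -0.9101.
u' = -0.9101 × 3.00 × 10^8 m/s.

-2.73 × 10^8 m/s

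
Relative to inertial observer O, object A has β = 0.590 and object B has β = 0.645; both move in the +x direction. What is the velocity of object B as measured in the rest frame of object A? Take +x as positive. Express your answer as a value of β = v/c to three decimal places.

β = +0.089

β_A = 0.590, β_B = 0.645.
Transform to A's frame with the inverse velocity-addition law: u' = (u − v)/(1 − uv/c²), taking u = β_B and v = β_A.
u' = (0.645 − 0.590) / (1 − (0.590)(0.645)) = 0.0550/0.6194 = 0.0888.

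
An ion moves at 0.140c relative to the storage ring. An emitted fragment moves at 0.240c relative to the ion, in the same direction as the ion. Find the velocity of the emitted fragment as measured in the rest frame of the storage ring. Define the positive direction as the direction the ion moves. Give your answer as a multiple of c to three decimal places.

With v = 0.140 and u' = 0.240 (in units of c),
u = (u' + v)/(1 + u'v/c²):
u = (0.240 + 0.140) / (1 + 0.240·0.140) = 0.3800/1.0336 = 0.3676

0.368c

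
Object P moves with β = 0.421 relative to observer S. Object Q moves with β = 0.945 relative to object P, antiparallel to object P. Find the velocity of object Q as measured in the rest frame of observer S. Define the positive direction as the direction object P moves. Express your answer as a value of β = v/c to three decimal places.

With v = 0.421 and u' = -0.945 (in units of c),
u = (u' + v)/(1 + u'v/c²):
u = (-0.945 + 0.421) / (1 + (-0.945)·0.421) = -0.5240/0.6022 = -0.8702
(Galilean addition would give -0.524c.)

β = -0.870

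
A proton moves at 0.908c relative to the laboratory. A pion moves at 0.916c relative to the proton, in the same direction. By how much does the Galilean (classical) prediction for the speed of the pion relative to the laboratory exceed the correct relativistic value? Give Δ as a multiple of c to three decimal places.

Δ = 0.828c

Galilean: u_cl = 0.916 + 0.908 = 1.8240.
Relativistic: u_rel = (0.916 + 0.908) / (1 + 0.916·0.908) = 1.8240/1.8317 = 0.9958.
Δ = 1.8240 − 0.9958 = 0.8282.
(The classical prediction exceeds c; the relativistic result does not.)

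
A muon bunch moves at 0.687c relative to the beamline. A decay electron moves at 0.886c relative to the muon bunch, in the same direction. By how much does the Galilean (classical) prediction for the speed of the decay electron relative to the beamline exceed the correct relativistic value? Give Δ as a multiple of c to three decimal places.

Δ = 0.595c

Galilean: u_cl = 0.886 + 0.687 = 1.5730.
Relativistic: u_rel = (0.886 + 0.687) / (1 + 0.886·0.687) = 1.5730/1.6087 = 0.9778.
Δ = 1.5730 − 0.9778 = 0.5952.
(The classical prediction exceeds c; the relativistic result does not.)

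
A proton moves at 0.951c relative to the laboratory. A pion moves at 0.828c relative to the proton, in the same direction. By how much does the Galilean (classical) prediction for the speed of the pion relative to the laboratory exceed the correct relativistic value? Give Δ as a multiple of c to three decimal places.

Δ = 0.784c

Galilean: u_cl = 0.828 + 0.951 = 1.7790.
Relativistic: u_rel = (0.828 + 0.951) / (1 + 0.828·0.951) = 1.7790/1.7874 = 0.9953.
Δ = 1.7790 − 0.9953 = 0.7837.
(The classical prediction exceeds c; the relativistic result does not.)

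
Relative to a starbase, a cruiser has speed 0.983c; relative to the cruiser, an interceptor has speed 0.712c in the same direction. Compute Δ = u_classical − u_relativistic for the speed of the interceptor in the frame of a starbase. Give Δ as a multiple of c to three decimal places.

Galilean: u_cl = 0.712 + 0.983 = 1.6950.
Relativistic: u_rel = (0.712 + 0.983) / (1 + 0.712·0.983) = 1.6950/1.6999 = 0.9971.
Δ = 1.6950 − 0.9971 = 0.6979.
(The classical prediction exceeds c; the relativistic result does not.)

Δ = 0.698c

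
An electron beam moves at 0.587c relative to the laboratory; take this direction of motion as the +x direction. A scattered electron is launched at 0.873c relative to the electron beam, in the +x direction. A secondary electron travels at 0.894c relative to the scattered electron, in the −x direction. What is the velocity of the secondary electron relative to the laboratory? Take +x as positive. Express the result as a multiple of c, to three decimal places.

Apply u = (u' + v)/(1 + u'v/c²) successively, working outward toward the laboratory.
Start: velocity of the electron beam relative to the laboratory = 0.5870c.
Compose with the scattered electron (u' = 0.873 in the electron beam frame): u_1 = (0.873 + 0.587) / (1 + 0.873·0.587) = 1.4600/1.5125 = 0.9653.
Compose with the secondary electron (u' = -0.894 in the scattered electron frame): u_2 = (-0.894 + 0.965) / (1 + (-0.894)·0.965) = 0.0713/0.1370 = 0.5206.

+0.521c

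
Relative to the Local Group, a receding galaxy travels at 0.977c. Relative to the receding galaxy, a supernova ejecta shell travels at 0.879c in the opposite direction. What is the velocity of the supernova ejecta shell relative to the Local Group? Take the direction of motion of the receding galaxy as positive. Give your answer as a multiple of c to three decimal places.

+0.694c

With v = 0.977 and u' = -0.879 (in units of c),
u = (u' + v)/(1 + u'v/c²):
u = (-0.879 + 0.977) / (1 + (-0.879)·0.977) = 0.0980/0.1412 = 0.6940
(Galilean addition would give +0.098c.)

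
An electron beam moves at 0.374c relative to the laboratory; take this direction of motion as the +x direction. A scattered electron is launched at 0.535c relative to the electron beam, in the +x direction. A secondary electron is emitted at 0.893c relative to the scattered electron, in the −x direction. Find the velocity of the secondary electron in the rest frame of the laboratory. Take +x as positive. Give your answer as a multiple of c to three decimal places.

-0.419c

Apply u = (u' + v)/(1 + u'v/c²) successively, working outward toward the laboratory.
Start: velocity of the electron beam relative to the laboratory = 0.3740c.
Compose with the scattered electron (u' = 0.535 in the electron beam frame): u_1 = (0.535 + 0.374) / (1 + 0.535·0.374) = 0.9090/1.2001 = 0.7574.
Compose with the secondary electron (u' = -0.893 in the scattered electron frame): u_2 = (-0.893 + 0.757) / (1 + (-0.893)·0.757) = -0.1356/0.3236 = -0.4189.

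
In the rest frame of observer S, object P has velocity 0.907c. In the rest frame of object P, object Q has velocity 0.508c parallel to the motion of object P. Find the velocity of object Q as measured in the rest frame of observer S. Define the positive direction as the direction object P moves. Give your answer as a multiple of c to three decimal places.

0.969c

With v = 0.907 and u' = 0.508 (in units of c),
u = (u' + v)/(1 + u'v/c²):
u = (0.508 + 0.907) / (1 + 0.508·0.907) = 1.4150/1.4608 = 0.9687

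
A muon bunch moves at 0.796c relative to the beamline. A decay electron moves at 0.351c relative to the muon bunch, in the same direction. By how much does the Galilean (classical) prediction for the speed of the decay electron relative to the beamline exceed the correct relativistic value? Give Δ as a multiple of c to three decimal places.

Galilean: u_cl = 0.351 + 0.796 = 1.1470.
Relativistic: u_rel = (0.351 + 0.796) / (1 + 0.351·0.796) = 1.1470/1.2794 = 0.8965.
Δ = 1.1470 − 0.8965 = 0.2505.
(The classical prediction exceeds c; the relativistic result does not.)

Δ = 0.250c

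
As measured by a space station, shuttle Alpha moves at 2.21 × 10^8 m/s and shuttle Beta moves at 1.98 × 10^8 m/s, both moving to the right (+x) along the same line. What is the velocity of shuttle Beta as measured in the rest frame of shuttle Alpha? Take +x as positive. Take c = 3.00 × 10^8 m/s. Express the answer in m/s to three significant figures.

-4.48 × 10^7 m/s

β_A = 0.737, β_B = 0.660 (dividing each by c = 3.00 × 10^8 m/s).
Transform to A's frame with the inverse velocity-addition law: u' = (u − v)/(1 − uv/c²), taking u = β_B and v = β_A.
u' = (0.660 − 0.737) / (1 − (0.737)(0.660)) = -0.0767/0.5138 = -0.1492.
u' = -0.1492 × 3.00 × 10^8 m/s.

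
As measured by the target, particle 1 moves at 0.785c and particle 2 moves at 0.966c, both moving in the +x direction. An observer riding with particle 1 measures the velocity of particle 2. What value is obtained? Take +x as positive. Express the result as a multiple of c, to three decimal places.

β_A = 0.785, β_B = 0.966.
Transform to A's frame with the inverse velocity-addition law: u' = (u − v)/(1 − uv/c²), taking u = β_B and v = β_A.
u' = (0.966 − 0.785) / (1 − (0.785)(0.966)) = 0.1810/0.2417 = 0.7489.

+0.749c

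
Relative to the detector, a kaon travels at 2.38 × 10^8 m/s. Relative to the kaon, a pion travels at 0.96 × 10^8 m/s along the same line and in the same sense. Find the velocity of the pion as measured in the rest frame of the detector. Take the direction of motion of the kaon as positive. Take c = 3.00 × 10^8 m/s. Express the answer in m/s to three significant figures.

2.66 × 10^8 m/s

In units of c (dividing by 3.00 × 10^8 m/s): v = 0.793, u' = 0.320.
u = (u' + v)/(1 + u'v/c²):
u = (0.320 + 0.793) / (1 + 0.320·0.793) = 1.1133/1.2539 = 0.8879
Converting back: u = 0.8879 × 3.00 × 10^8 m/s.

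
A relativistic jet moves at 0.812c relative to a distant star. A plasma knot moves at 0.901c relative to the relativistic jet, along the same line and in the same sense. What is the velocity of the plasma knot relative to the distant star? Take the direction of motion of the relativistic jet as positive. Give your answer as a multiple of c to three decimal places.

0.989c

With v = 0.812 and u' = 0.901 (in units of c),
u = (u' + v)/(1 + u'v/c²):
u = (0.901 + 0.812) / (1 + 0.901·0.812) = 1.7130/1.7316 = 0.9893
(Galilean addition would give +1.713c, exceeding c.)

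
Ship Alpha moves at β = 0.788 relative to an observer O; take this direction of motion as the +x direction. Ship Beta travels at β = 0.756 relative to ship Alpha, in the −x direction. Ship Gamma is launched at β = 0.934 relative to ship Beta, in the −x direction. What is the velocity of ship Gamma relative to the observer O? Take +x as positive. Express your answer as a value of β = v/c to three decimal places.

β = -0.923

Apply u = (u' + v)/(1 + u'v/c²) successively, working outward toward the observer O.
Start: velocity of ship Alpha relative to the observer O = 0.7880c.
Compose with ship Beta (u' = -0.756 in ship Alpha frame): u_1 = (-0.756 + 0.788) / (1 + (-0.756)·0.788) = 0.0320/0.4043 = 0.0792.
Compose with ship Gamma (u' = -0.934 in ship Beta frame): u_2 = (-0.934 + 0.079) / (1 + (-0.934)·0.079) = -0.8548/0.9261 = -0.9231.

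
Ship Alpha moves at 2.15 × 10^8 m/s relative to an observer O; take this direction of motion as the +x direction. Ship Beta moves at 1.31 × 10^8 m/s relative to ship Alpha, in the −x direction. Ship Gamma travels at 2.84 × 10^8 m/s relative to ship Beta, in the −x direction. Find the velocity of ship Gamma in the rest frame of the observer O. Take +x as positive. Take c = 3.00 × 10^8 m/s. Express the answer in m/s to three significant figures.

-2.63 × 10^8 m/s

Apply u = (u' + v)/(1 + u'v/c²) successively, working outward toward the observer O.
(Dividing each given speed by c = 3.00 × 10^8 m/s to work in units of c.)
Start: velocity of ship Alpha relative to the observer O = 0.7167c.
Compose with ship Beta (u' = -0.437 in ship Alpha frame): u_1 = (-0.437 + 0.717) / (1 + (-0.437)·0.717) = 0.2800/0.6871 = 0.4075.
Compose with ship Gamma (u' = -0.947 in ship Beta frame): u_2 = (-0.947 + 0.408) / (1 + (-0.947)·0.408) = -0.5391/0.6142 = -0.8778.
So u = -0.8778 × 3.00 × 10^8 m/s.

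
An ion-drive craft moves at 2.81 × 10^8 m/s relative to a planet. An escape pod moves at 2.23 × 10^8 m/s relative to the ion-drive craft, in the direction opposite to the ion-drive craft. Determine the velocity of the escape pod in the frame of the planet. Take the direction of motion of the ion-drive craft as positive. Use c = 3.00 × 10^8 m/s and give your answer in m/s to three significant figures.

In units of c (dividing by 3.00 × 10^8 m/s): v = 0.937, u' = -0.743.
u = (u' + v)/(1 + u'v/c²):
u = (-0.743 + 0.937) / (1 + (-0.743)·0.937) = 0.1933/0.3037 = 0.6365
(Galilean addition would give +0.193c.)
Converting back: u = 0.6365 × 3.00 × 10^8 m/s.

+1.91 × 10^8 m/s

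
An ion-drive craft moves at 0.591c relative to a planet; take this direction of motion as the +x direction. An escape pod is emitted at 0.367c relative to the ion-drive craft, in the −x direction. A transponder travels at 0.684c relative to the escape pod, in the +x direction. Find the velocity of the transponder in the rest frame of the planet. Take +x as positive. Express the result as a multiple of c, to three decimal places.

Apply u = (u' + v)/(1 + u'v/c²) successively, working outward toward the planet.
Start: velocity of the ion-drive craft relative to the planet = 0.5910c.
Compose with the escape pod (u' = -0.367 in the ion-drive craft frame): u_1 = (-0.367 + 0.591) / (1 + (-0.367)·0.591) = 0.2240/0.7831 = 0.2860.
Compose with the transponder (u' = 0.684 in the escape pod frame): u_2 = (0.684 + 0.286) / (1 + 0.684·0.286) = 0.9700/1.1957 = 0.8113.

+0.811c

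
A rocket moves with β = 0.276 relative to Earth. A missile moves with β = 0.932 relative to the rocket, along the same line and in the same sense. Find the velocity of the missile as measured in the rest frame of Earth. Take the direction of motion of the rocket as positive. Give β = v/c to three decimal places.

β = 0.961

With v = 0.276 and u' = 0.932 (in units of c),
u = (u' + v)/(1 + u'v/c²):
u = (0.932 + 0.276) / (1 + 0.932·0.276) = 1.2080/1.2572 = 0.9608
(Galilean addition would give +1.208c, exceeding c.)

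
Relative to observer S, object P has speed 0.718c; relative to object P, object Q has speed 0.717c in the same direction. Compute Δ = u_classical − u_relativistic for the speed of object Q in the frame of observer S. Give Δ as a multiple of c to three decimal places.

Δ = 0.488c

Galilean: u_cl = 0.717 + 0.718 = 1.4350.
Relativistic: u_rel = (0.717 + 0.718) / (1 + 0.717·0.718) = 1.4350/1.5148 = 0.9473.
Δ = 1.4350 − 0.9473 = 0.4877.
(The classical prediction exceeds c; the relativistic result does not.)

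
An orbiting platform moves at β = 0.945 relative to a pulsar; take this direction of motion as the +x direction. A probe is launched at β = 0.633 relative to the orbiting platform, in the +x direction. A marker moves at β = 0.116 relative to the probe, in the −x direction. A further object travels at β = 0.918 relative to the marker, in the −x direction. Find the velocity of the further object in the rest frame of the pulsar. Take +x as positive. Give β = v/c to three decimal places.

β = +0.684

Apply u = (u' + v)/(1 + u'v/c²) successively, working outward toward the pulsar.
Start: velocity of the orbiting platform relative to the pulsar = 0.9450c.
Compose with the probe (u' = 0.633 in the orbiting platform frame): u_1 = (0.633 + 0.945) / (1 + 0.633·0.945) = 1.5780/1.5982 = 0.9874.
Compose with the marker (u' = -0.116 in the probe frame): u_2 = (-0.116 + 0.987) / (1 + (-0.116)·0.987) = 0.8714/0.8855 = 0.9841.
Compose with the further object (u' = -0.918 in the marker frame): u_3 = (-0.918 + 0.984) / (1 + (-0.918)·0.984) = 0.0661/0.0966 = 0.6840.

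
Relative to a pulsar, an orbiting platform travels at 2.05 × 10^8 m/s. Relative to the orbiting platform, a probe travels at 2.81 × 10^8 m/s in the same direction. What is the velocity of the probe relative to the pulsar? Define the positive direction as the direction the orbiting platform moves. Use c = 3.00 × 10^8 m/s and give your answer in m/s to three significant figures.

In units of c (dividing by 3.00 × 10^8 m/s): v = 0.683, u' = 0.937.
u = (u' + v)/(1 + u'v/c²):
u = (0.937 + 0.683) / (1 + 0.937·0.683) = 1.6200/1.6401 = 0.9878
(Galilean addition would give +1.620c, exceeding c.)
Converting back: u = 0.9878 × 3.00 × 10^8 m/s.

2.96 × 10^8 m/s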